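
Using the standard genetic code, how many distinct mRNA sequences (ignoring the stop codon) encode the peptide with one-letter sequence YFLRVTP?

Tyr: 2 codons.
Phe: 2 codons.
Leu: 6 codons.
Arg: 6 codons.
Val: 4 codons.
Thr: 4 codons.
Pro: 4 codons.
2 × 2 × 6 × 6 × 4 × 4 × 4 = 9216.

9216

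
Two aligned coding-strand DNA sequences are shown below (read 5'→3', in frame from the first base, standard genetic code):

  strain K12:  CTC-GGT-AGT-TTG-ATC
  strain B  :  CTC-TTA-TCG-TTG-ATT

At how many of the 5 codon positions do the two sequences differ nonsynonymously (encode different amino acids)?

1

Codon 1: CTC Leu / CTC Leu — identical.
Codon 2: GGT Gly / TTA Leu — nonsynonymous.
Codon 3: AGT Ser / TCG Ser — synonymous.
Codon 4: TTG Leu / TTG Leu — identical.
Codon 5: ATC Ile / ATT Ile — synonymous.
Nonsynonymous differences: 1.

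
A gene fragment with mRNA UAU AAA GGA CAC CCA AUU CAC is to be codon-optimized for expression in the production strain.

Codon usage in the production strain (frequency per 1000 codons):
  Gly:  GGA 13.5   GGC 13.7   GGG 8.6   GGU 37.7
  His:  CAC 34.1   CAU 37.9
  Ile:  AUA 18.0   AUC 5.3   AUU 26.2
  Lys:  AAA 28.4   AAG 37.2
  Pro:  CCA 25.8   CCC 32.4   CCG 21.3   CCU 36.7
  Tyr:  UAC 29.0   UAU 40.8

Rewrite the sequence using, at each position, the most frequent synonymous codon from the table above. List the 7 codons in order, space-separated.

Codon 1 (Tyr): best is UAU at 40.8.
Codon 2 (Lys): best is AAG at 37.2.
Codon 3 (Gly): best is GGU at 37.7.
Codon 4 (His): best is CAU at 37.9.
Codon 5 (Pro): best is CCU at 36.7.
Codon 6 (Ile): best is AUU at 26.2.
Codon 7 (His): best is CAU at 37.9.

UAU AAG GGU CAU CCU AUU CAU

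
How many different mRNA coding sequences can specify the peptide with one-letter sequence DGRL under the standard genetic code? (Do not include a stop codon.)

288

Asp: 2 codons.
Gly: 4 codons.
Arg: 6 codons.
Leu: 6 codons.
2 × 4 × 6 × 6 = 288.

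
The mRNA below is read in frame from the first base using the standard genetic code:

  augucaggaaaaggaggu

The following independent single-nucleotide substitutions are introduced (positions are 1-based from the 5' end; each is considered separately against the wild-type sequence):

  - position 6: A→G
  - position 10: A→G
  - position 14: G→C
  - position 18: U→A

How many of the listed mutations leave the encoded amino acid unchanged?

2

Codon 2: UCA (Ser) → UCG (Ser) — synonymous.
Codon 4: AAA (Lys) → GAA (Glu) — missense.
Codon 5: GGA (Gly) → GCA (Ala) — missense.
Codon 6: GGU (Gly) → GGA (Gly) — synonymous.
Synonymous: 2 of 4.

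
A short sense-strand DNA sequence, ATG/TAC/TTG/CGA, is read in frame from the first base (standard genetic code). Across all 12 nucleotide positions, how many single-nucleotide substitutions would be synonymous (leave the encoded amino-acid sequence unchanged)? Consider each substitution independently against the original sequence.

7

Codon 1 (ATG, Met): 0 synonymous substitutions.
Codon 2 (TAC, Tyr): 1 synonymous substitution.
Codon 3 (TTG, Leu): 2 synonymous substitutions.
Codon 4 (CGA, Arg): 4 synonymous substitutions.
Total: 0 + 1 + 2 + 4 = 7.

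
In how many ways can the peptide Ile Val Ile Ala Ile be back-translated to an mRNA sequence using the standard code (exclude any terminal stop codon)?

432

Ile: 3 codons.
Val: 4 codons.
Ile: 3 codons.
Ala: 4 codons.
Ile: 3 codons.
3 × 4 × 3 × 4 × 3 = 432.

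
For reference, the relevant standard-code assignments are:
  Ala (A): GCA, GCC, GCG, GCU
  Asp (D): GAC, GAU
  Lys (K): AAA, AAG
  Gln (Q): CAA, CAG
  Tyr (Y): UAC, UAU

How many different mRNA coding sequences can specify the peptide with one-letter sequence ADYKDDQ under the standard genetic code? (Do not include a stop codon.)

256

Ala: 4 codons.
Asp: 2 codons.
Tyr: 2 codons.
Lys: 2 codons.
Asp: 2 codons.
Asp: 2 codons.
Gln: 2 codons.
4 × 2 × 2 × 2 × 2 × 2 × 2 = 256.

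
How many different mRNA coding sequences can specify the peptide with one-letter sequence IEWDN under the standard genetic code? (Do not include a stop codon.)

Ile: 3 codons.
Glu: 2 codons.
Trp: 1 codon.
Asp: 2 codons.
Asn: 2 codons.
3 × 2 × 1 × 2 × 2 = 24.

24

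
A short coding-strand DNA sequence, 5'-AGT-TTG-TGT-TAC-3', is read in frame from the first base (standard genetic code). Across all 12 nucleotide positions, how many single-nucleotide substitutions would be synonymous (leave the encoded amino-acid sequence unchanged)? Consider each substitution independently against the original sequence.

5

Codon 1 (AGT, Ser): 1 synonymous substitution.
Codon 2 (TTG, Leu): 2 synonymous substitutions.
Codon 3 (TGT, Cys): 1 synonymous substitution.
Codon 4 (TAC, Tyr): 1 synonymous substitution.
Total: 1 + 2 + 1 + 1 = 5.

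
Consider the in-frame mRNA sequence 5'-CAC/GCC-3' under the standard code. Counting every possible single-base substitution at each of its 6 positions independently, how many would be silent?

4

Codon 1 (CAC, His): 1 synonymous substitution.
Codon 2 (GCC, Ala): 3 synonymous substitutions.
Total: 1 + 3 = 4.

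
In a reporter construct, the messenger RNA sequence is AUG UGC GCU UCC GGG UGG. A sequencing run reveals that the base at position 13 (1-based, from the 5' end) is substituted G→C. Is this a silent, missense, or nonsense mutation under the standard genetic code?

Position 13 falls in codon 5: GGG → Gly.
After the substitution the codon is CGG → Arg.
Gly ≠ Arg, so this is a missense mutation.

missense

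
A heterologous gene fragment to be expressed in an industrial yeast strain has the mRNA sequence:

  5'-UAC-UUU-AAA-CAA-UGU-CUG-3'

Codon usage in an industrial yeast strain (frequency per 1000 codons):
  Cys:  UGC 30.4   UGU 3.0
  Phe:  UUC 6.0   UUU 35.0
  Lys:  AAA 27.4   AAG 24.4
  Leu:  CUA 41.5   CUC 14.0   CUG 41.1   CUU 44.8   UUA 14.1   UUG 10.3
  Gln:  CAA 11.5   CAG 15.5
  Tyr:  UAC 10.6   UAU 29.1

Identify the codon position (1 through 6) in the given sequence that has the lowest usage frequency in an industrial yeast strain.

5

Codon 1 UAC (Tyr): 10.6 per 1000.
Codon 2 UUU (Phe): 35.0 per 1000.
Codon 3 AAA (Lys): 27.4 per 1000.
Codon 4 CAA (Gln): 11.5 per 1000.
Codon 5 UGU (Cys): 3.0 per 1000.
Codon 6 CUG (Leu): 41.1 per 1000.
Lowest frequency is 3.0 at codon 5.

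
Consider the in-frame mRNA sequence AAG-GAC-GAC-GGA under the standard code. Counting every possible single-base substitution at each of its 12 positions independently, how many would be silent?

Codon 1 (AAG, Lys): 1 synonymous substitution.
Codon 2 (GAC, Asp): 1 synonymous substitution.
Codon 3 (GAC, Asp): 1 synonymous substitution.
Codon 4 (GGA, Gly): 3 synonymous substitutions.
Total: 1 + 1 + 1 + 3 = 6.

6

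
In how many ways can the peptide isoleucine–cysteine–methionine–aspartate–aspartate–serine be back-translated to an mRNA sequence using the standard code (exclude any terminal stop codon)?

144

Ile: 3 codons.
Cys: 2 codons.
Met: 1 codon.
Asp: 2 codons.
Asp: 2 codons.
Ser: 6 codons.
3 × 2 × 1 × 2 × 2 × 6 = 144.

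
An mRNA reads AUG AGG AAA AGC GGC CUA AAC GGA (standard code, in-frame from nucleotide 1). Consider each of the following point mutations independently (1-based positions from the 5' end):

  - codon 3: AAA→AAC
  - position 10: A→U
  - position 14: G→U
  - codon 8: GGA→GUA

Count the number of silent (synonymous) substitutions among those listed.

0

Codon 3: AAA (Lys) → AAC (Asn) — missense.
Codon 4: AGC (Ser) → UGC (Cys) — missense.
Codon 5: GGC (Gly) → GUC (Val) — missense.
Codon 8: GGA (Gly) → GUA (Val) — missense.
Synonymous: 0 of 4.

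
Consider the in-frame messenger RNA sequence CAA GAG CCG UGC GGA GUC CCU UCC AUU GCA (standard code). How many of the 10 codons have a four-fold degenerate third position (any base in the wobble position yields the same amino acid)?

6

Codon 1 CAA (Gln): third position 2-fold.
Codon 2 GAG (Glu): third position 2-fold.
Codon 3 CCG (Pro): third position 4-fold.
Codon 4 UGC (Cys): third position 2-fold.
Codon 5 GGA (Gly): third position 4-fold.
Codon 6 GUC (Val): third position 4-fold.
Codon 7 CCU (Pro): third position 4-fold.
Codon 8 UCC (Ser): third position 4-fold.
Codon 9 AUU (Ile): third position 3-fold.
Codon 10 GCA (Ala): third position 4-fold.
Four-fold degenerate third positions: 6.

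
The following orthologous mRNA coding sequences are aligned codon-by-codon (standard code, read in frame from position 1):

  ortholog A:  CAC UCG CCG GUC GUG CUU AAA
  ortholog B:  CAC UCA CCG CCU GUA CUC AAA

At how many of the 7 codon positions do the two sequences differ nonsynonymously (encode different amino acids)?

Codon 1: CAC His / CAC His — identical.
Codon 2: UCG Ser / UCA Ser — synonymous.
Codon 3: CCG Pro / CCG Pro — identical.
Codon 4: GUC Val / CCU Pro — nonsynonymous.
Codon 5: GUG Val / GUA Val — synonymous.
Codon 6: CUU Leu / CUC Leu — synonymous.
Codon 7: AAA Lys / AAA Lys — identical.
Nonsynonymous differences: 1.

1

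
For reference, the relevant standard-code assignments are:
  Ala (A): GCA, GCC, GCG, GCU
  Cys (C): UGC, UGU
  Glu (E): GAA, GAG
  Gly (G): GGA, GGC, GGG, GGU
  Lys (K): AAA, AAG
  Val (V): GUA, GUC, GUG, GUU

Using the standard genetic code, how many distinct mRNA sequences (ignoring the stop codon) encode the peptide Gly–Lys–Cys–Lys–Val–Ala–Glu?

Gly: 4 codons.
Lys: 2 codons.
Cys: 2 codons.
Lys: 2 codons.
Val: 4 codons.
Ala: 4 codons.
Glu: 2 codons.
4 × 2 × 2 × 2 × 4 × 4 × 2 = 1024.

1024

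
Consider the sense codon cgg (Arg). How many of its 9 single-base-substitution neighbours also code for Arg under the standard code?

Position 1: AGG → 1 synonymous.
Position 2: none → 0 synonymous.
Position 3: CGU, CGC, CGA → 3 synonymous.
Total: 1 + 0 + 3 = 4.

4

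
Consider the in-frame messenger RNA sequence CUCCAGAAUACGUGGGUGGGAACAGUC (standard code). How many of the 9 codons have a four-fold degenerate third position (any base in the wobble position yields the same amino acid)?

6

Codon 1 CUC (Leu): third position 4-fold.
Codon 2 CAG (Gln): third position 2-fold.
Codon 3 AAU (Asn): third position 2-fold.
Codon 4 ACG (Thr): third position 4-fold.
Codon 5 UGG (Trp): third position 1-fold.
Codon 6 GUG (Val): third position 4-fold.
Codon 7 GGA (Gly): third position 4-fold.
Codon 8 ACA (Thr): third position 4-fold.
Codon 9 GUC (Val): third position 4-fold.
Four-fold degenerate third positions: 6.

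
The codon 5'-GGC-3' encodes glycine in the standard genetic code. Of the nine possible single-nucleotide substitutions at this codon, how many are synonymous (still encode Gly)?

Position 1: none → 0 synonymous.
Position 2: none → 0 synonymous.
Position 3: GGU, GGA, GGG → 3 synonymous.
Total: 0 + 0 + 3 = 3.

3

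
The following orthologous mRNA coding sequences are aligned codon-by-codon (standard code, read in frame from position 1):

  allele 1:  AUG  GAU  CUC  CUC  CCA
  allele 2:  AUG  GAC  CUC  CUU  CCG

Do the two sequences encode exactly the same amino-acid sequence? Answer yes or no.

Codon 1: AUG Met / AUG Met — identical.
Codon 2: GAU Asp / GAC Asp — synonymous.
Codon 3: CUC Leu / CUC Leu — identical.
Codon 4: CUC Leu / CUU Leu — synonymous.
Codon 5: CCA Pro / CCG Pro — synonymous.
Nonsynonymous differences: 0 → same protein.

yes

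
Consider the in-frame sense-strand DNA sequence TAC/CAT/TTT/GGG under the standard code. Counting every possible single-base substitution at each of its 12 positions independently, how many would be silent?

6

Codon 1 (TAC, Tyr): 1 synonymous substitution.
Codon 2 (CAT, His): 1 synonymous substitution.
Codon 3 (TTT, Phe): 1 synonymous substitution.
Codon 4 (GGG, Gly): 3 synonymous substitutions.
Total: 1 + 1 + 1 + 3 = 6.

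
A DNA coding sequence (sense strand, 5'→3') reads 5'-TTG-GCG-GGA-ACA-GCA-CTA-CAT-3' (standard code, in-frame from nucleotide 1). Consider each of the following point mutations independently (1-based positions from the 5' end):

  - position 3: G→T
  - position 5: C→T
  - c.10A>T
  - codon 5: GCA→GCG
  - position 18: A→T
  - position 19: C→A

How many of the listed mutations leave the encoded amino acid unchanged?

Codon 1: TTG (Leu) → TTT (Phe) — missense.
Codon 2: GCG (Ala) → GTG (Val) — missense.
Codon 4: ACA (Thr) → TCA (Ser) — missense.
Codon 5: GCA (Ala) → GCG (Ala) — synonymous.
Codon 6: CTA (Leu) → CTT (Leu) — synonymous.
Codon 7: CAT (His) → AAT (Asn) — missense.
Synonymous: 2 of 6.

2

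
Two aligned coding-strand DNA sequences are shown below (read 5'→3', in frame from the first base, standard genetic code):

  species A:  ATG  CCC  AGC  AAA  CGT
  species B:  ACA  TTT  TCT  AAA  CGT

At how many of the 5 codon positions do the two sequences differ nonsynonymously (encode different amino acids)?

2

Codon 1: ATG Met / ACA Thr — nonsynonymous.
Codon 2: CCC Pro / TTT Phe — nonsynonymous.
Codon 3: AGC Ser / TCT Ser — synonymous.
Codon 4: AAA Lys / AAA Lys — identical.
Codon 5: CGT Arg / CGT Arg — identical.
Nonsynonymous differences: 2.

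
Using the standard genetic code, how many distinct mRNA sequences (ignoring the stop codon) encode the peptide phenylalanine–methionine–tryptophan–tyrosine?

Phe: 2 codons.
Met: 1 codon.
Trp: 1 codon.
Tyr: 2 codons.
2 × 1 × 1 × 2 = 4.

4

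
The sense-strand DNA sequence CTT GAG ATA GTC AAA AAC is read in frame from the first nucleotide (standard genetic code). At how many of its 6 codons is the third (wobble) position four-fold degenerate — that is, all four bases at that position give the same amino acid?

Codon 1 CTT (Leu): third position 4-fold.
Codon 2 GAG (Glu): third position 2-fold.
Codon 3 ATA (Ile): third position 3-fold.
Codon 4 GTC (Val): third position 4-fold.
Codon 5 AAA (Lys): third position 2-fold.
Codon 6 AAC (Asn): third position 2-fold.
Four-fold degenerate third positions: 2.

2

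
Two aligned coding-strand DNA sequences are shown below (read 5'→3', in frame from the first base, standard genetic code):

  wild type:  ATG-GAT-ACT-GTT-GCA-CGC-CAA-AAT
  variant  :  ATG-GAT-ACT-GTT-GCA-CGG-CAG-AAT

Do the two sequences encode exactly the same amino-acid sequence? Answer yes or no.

yes

Codon 1: ATG Met / ATG Met — identical.
Codon 2: GAT Asp / GAT Asp — identical.
Codon 3: ACT Thr / ACT Thr — identical.
Codon 4: GTT Val / GTT Val — identical.
Codon 5: GCA Ala / GCA Ala — identical.
Codon 6: CGC Arg / CGG Arg — synonymous.
Codon 7: CAA Gln / CAG Gln — synonymous.
Codon 8: AAT Asn / AAT Asn — identical.
Nonsynonymous differences: 0 → same protein.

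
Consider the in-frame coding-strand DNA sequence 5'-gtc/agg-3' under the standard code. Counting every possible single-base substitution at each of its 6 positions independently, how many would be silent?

5

Codon 1 (GTC, Val): 3 synonymous substitutions.
Codon 2 (AGG, Arg): 2 synonymous substitutions.
Total: 3 + 2 = 5.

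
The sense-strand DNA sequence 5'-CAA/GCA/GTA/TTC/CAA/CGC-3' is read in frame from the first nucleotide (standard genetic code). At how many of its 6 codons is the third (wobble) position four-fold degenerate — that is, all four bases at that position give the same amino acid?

3

Codon 1 CAA (Gln): third position 2-fold.
Codon 2 GCA (Ala): third position 4-fold.
Codon 3 GTA (Val): third position 4-fold.
Codon 4 TTC (Phe): third position 2-fold.
Codon 5 CAA (Gln): third position 2-fold.
Codon 6 CGC (Arg): third position 4-fold.
Four-fold degenerate third positions: 3.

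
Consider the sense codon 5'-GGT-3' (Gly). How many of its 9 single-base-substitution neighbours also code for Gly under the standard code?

Position 1: none → 0 synonymous.
Position 2: none → 0 synonymous.
Position 3: GGC, GGA, GGG → 3 synonymous.
Total: 0 + 0 + 3 = 3.

3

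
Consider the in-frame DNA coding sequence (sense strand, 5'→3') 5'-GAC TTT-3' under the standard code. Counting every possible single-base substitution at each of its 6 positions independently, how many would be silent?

2

Codon 1 (GAC, Asp): 1 synonymous substitution.
Codon 2 (TTT, Phe): 1 synonymous substitution.
Total: 1 + 1 = 2.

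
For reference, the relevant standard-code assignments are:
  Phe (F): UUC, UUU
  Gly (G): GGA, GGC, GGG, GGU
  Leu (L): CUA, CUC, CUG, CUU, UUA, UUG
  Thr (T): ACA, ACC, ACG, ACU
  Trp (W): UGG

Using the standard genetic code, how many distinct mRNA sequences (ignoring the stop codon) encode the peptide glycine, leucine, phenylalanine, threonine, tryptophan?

192

Gly: 4 codons.
Leu: 6 codons.
Phe: 2 codons.
Thr: 4 codons.
Trp: 1 codon.
4 × 6 × 2 × 4 × 1 = 192.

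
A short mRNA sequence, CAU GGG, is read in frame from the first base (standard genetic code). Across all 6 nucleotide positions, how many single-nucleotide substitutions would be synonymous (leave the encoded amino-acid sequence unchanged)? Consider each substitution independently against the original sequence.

4

Codon 1 (CAU, His): 1 synonymous substitution.
Codon 2 (GGG, Gly): 3 synonymous substitutions.
Total: 1 + 3 = 4.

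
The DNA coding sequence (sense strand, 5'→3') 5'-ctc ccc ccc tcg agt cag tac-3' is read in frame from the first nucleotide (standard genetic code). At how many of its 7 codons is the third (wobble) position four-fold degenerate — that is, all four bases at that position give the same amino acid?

4

Codon 1 CTC (Leu): third position 4-fold.
Codon 2 CCC (Pro): third position 4-fold.
Codon 3 CCC (Pro): third position 4-fold.
Codon 4 TCG (Ser): third position 4-fold.
Codon 5 AGT (Ser): third position 2-fold.
Codon 6 CAG (Gln): third position 2-fold.
Codon 7 TAC (Tyr): third position 2-fold.
Four-fold degenerate third positions: 4.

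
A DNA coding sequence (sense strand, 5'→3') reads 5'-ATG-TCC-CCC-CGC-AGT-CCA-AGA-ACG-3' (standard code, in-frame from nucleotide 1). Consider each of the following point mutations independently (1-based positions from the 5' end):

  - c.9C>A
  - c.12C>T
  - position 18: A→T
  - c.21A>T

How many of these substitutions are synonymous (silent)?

3

Codon 3: CCC (Pro) → CCA (Pro) — synonymous.
Codon 4: CGC (Arg) → CGT (Arg) — synonymous.
Codon 6: CCA (Pro) → CCT (Pro) — synonymous.
Codon 7: AGA (Arg) → AGT (Ser) — missense.
Synonymous: 3 of 4.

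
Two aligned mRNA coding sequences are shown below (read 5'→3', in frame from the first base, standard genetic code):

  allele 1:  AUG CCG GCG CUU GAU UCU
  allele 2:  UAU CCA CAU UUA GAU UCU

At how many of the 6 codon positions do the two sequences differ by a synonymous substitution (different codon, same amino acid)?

2

Codon 1: AUG Met / UAU Tyr — nonsynonymous.
Codon 2: CCG Pro / CCA Pro — synonymous.
Codon 3: GCG Ala / CAU His — nonsynonymous.
Codon 4: CUU Leu / UUA Leu — synonymous.
Codon 5: GAU Asp / GAU Asp — identical.
Codon 6: UCU Ser / UCU Ser — identical.
Synonymous differences: 2.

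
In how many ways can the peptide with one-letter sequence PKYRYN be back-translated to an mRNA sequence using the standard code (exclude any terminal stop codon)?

Pro: 4 codons.
Lys: 2 codons.
Tyr: 2 codons.
Arg: 6 codons.
Tyr: 2 codons.
Asn: 2 codons.
4 × 2 × 2 × 6 × 2 × 2 = 384.

384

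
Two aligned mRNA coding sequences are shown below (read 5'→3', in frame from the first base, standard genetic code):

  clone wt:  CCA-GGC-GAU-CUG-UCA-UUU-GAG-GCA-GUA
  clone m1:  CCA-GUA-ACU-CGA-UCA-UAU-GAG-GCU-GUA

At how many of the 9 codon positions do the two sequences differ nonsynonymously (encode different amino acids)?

4

Codon 1: CCA Pro / CCA Pro — identical.
Codon 2: GGC Gly / GUA Val — nonsynonymous.
Codon 3: GAU Asp / ACU Thr — nonsynonymous.
Codon 4: CUG Leu / CGA Arg — nonsynonymous.
Codon 5: UCA Ser / UCA Ser — identical.
Codon 6: UUU Phe / UAU Tyr — nonsynonymous.
Codon 7: GAG Glu / GAG Glu — identical.
Codon 8: GCA Ala / GCU Ala — synonymous.
Codon 9: GUA Val / GUA Val — identical.
Nonsynonymous differences: 4.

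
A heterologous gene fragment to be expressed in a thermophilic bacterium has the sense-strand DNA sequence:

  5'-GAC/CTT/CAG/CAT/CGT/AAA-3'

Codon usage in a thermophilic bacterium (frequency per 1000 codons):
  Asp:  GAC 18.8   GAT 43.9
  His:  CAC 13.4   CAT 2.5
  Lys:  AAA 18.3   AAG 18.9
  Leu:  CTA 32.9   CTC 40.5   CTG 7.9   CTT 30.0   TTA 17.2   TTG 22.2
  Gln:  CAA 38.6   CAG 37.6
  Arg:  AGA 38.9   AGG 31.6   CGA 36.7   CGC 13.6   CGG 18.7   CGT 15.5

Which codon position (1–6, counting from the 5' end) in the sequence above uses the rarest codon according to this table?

4

Codon 1 GAC (Asp): 18.8 per 1000.
Codon 2 CTT (Leu): 30.0 per 1000.
Codon 3 CAG (Gln): 37.6 per 1000.
Codon 4 CAT (His): 2.5 per 1000.
Codon 5 CGT (Arg): 15.5 per 1000.
Codon 6 AAA (Lys): 18.3 per 1000.
Lowest frequency is 2.5 at codon 4.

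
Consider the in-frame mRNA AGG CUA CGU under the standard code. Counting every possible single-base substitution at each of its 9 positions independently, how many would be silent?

9

Codon 1 (AGG, Arg): 2 synonymous substitutions.
Codon 2 (CUA, Leu): 4 synonymous substitutions.
Codon 3 (CGU, Arg): 3 synonymous substitutions.
Total: 2 + 4 + 3 = 9.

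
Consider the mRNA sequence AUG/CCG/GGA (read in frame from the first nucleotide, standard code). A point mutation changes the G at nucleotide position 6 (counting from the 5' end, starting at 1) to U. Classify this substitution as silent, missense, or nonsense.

Position 6 falls in codon 2: CCG → Pro.
After the substitution the codon is CCU → Pro.
Both encode Pro, so the change is synonymous.

silent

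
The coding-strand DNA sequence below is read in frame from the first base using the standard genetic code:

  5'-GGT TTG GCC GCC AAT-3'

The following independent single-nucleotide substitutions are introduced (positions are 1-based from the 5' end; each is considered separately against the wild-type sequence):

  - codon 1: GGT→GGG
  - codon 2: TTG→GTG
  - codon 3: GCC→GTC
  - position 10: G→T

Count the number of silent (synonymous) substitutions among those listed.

1

Codon 1: GGT (Gly) → GGG (Gly) — synonymous.
Codon 2: TTG (Leu) → GTG (Val) — missense.
Codon 3: GCC (Ala) → GTC (Val) — missense.
Codon 4: GCC (Ala) → TCC (Ser) — missense.
Synonymous: 1 of 4.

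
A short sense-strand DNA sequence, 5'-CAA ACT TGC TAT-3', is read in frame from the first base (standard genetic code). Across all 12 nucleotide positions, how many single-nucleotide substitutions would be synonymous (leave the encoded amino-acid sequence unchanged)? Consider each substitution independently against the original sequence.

6

Codon 1 (CAA, Gln): 1 synonymous substitution.
Codon 2 (ACT, Thr): 3 synonymous substitutions.
Codon 3 (TGC, Cys): 1 synonymous substitution.
Codon 4 (TAT, Tyr): 1 synonymous substitution.
Total: 1 + 3 + 1 + 1 = 6.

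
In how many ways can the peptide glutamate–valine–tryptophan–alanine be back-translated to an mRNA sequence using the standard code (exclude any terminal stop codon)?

Glu: 2 codons.
Val: 4 codons.
Trp: 1 codon.
Ala: 4 codons.
2 × 4 × 1 × 4 = 32.

32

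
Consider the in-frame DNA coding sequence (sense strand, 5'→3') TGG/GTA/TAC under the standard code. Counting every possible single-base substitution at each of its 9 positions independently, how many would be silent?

Codon 1 (TGG, Trp): 0 synonymous substitutions.
Codon 2 (GTA, Val): 3 synonymous substitutions.
Codon 3 (TAC, Tyr): 1 synonymous substitution.
Total: 0 + 3 + 1 = 4.

4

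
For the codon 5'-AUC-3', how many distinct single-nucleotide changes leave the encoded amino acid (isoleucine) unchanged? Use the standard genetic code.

2

Position 1: none → 0 synonymous.
Position 2: none → 0 synonymous.
Position 3: AUU, AUA → 2 synonymous.
Total: 0 + 0 + 2 = 2.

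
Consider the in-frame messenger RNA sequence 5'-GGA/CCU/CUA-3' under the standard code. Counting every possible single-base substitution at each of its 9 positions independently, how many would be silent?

10

Codon 1 (GGA, Gly): 3 synonymous substitutions.
Codon 2 (CCU, Pro): 3 synonymous substitutions.
Codon 3 (CUA, Leu): 4 synonymous substitutions.
Total: 3 + 3 + 4 = 10.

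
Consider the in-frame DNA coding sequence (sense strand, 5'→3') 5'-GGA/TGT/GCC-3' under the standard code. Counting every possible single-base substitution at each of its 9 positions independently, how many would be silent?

7

Codon 1 (GGA, Gly): 3 synonymous substitutions.
Codon 2 (TGT, Cys): 1 synonymous substitution.
Codon 3 (GCC, Ala): 3 synonymous substitutions.
Total: 3 + 1 + 3 = 7.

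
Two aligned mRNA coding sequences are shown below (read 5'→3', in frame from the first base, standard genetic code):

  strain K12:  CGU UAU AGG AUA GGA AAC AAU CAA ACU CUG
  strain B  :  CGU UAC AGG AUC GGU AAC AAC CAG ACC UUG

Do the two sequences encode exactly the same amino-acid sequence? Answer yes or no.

yes

Codon 1: CGU Arg / CGU Arg — identical.
Codon 2: UAU Tyr / UAC Tyr — synonymous.
Codon 3: AGG Arg / AGG Arg — identical.
Codon 4: AUA Ile / AUC Ile — synonymous.
Codon 5: GGA Gly / GGU Gly — synonymous.
Codon 6: AAC Asn / AAC Asn — identical.
Codon 7: AAU Asn / AAC Asn — synonymous.
Codon 8: CAA Gln / CAG Gln — synonymous.
Codon 9: ACU Thr / ACC Thr — synonymous.
Codon 10: CUG Leu / UUG Leu — synonymous.
Nonsynonymous differences: 0 → same protein.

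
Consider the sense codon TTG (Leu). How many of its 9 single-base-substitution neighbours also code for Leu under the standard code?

Position 1: CTG → 1 synonymous.
Position 2: none → 0 synonymous.
Position 3: TTA → 1 synonymous.
Total: 1 + 0 + 1 = 2.

2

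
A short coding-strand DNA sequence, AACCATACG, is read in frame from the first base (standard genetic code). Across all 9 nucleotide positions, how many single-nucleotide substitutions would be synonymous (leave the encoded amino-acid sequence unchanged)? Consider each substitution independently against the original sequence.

Codon 1 (AAC, Asn): 1 synonymous substitution.
Codon 2 (CAT, His): 1 synonymous substitution.
Codon 3 (ACG, Thr): 3 synonymous substitutions.
Total: 1 + 1 + 3 = 5.

5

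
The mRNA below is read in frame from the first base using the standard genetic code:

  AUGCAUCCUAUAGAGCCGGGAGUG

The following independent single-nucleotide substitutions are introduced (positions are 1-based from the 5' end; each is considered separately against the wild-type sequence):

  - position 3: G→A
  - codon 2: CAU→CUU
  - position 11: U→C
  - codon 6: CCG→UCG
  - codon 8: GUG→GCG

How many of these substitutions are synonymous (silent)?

0

Codon 1: AUG (Met) → AUA (Ile) — missense.
Codon 2: CAU (His) → CUU (Leu) — missense.
Codon 4: AUA (Ile) → ACA (Thr) — missense.
Codon 6: CCG (Pro) → UCG (Ser) — missense.
Codon 8: GUG (Val) → GCG (Ala) — missense.
Synonymous: 0 of 5.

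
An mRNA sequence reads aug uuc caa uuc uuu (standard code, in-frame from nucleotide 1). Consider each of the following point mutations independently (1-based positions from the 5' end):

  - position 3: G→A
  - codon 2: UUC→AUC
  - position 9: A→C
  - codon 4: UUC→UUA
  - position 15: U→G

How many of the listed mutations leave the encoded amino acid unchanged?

0

Codon 1: AUG (Met) → AUA (Ile) — missense.
Codon 2: UUC (Phe) → AUC (Ile) — missense.
Codon 3: CAA (Gln) → CAC (His) — missense.
Codon 4: UUC (Phe) → UUA (Leu) — missense.
Codon 5: UUU (Phe) → UUG (Leu) — missense.
Synonymous: 0 of 5.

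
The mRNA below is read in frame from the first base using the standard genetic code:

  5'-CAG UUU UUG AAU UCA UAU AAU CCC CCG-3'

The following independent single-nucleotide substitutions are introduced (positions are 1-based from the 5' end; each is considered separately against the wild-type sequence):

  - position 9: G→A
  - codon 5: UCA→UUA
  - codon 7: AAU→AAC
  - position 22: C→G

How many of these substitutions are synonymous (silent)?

2

Codon 3: UUG (Leu) → UUA (Leu) — synonymous.
Codon 5: UCA (Ser) → UUA (Leu) — missense.
Codon 7: AAU (Asn) → AAC (Asn) — synonymous.
Codon 8: CCC (Pro) → GCC (Ala) — missense.
Synonymous: 2 of 4.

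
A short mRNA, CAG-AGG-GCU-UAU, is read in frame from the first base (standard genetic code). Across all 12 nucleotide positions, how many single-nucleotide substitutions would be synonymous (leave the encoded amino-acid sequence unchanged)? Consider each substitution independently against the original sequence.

Codon 1 (CAG, Gln): 1 synonymous substitution.
Codon 2 (AGG, Arg): 2 synonymous substitutions.
Codon 3 (GCU, Ala): 3 synonymous substitutions.
Codon 4 (UAU, Tyr): 1 synonymous substitution.
Total: 1 + 2 + 3 + 1 = 7.

7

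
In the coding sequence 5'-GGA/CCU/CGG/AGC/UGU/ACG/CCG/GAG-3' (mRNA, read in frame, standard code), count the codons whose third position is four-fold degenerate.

Codon 1 GGA (Gly): third position 4-fold.
Codon 2 CCU (Pro): third position 4-fold.
Codon 3 CGG (Arg): third position 4-fold.
Codon 4 AGC (Ser): third position 2-fold.
Codon 5 UGU (Cys): third position 2-fold.
Codon 6 ACG (Thr): third position 4-fold.
Codon 7 CCG (Pro): third position 4-fold.
Codon 8 GAG (Glu): third position 2-fold.
Four-fold degenerate third positions: 5.

5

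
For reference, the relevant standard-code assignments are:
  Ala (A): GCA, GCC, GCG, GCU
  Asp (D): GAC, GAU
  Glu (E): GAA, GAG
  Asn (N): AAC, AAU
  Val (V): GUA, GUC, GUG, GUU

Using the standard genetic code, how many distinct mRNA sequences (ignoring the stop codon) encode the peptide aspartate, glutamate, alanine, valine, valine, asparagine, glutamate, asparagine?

Asp: 2 codons.
Glu: 2 codons.
Ala: 4 codons.
Val: 4 codons.
Val: 4 codons.
Asn: 2 codons.
Glu: 2 codons.
Asn: 2 codons.
2 × 2 × 4 × 4 × 4 × 2 × 2 × 2 = 2048.

2048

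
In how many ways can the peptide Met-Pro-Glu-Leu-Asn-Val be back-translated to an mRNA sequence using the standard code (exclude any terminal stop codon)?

Met: 1 codon.
Pro: 4 codons.
Glu: 2 codons.
Leu: 6 codons.
Asn: 2 codons.
Val: 4 codons.
1 × 4 × 2 × 6 × 2 × 4 = 384.

384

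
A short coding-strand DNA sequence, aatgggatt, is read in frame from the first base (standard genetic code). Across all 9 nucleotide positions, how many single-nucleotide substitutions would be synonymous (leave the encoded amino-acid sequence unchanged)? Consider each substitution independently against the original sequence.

Codon 1 (AAT, Asn): 1 synonymous substitution.
Codon 2 (GGG, Gly): 3 synonymous substitutions.
Codon 3 (ATT, Ile): 2 synonymous substitutions.
Total: 1 + 3 + 2 = 6.

6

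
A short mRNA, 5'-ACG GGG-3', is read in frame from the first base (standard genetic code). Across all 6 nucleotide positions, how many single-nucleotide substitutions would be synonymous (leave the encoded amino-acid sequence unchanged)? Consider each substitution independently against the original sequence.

6

Codon 1 (ACG, Thr): 3 synonymous substitutions.
Codon 2 (GGG, Gly): 3 synonymous substitutions.
Total: 3 + 3 = 6.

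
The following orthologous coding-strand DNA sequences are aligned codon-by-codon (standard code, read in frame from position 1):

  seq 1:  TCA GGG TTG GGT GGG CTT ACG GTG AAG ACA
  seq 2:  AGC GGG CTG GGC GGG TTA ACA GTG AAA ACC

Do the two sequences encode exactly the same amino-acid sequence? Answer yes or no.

Codon 1: TCA Ser / AGC Ser — synonymous.
Codon 2: GGG Gly / GGG Gly — identical.
Codon 3: TTG Leu / CTG Leu — synonymous.
Codon 4: GGT Gly / GGC Gly — synonymous.
Codon 5: GGG Gly / GGG Gly — identical.
Codon 6: CTT Leu / TTA Leu — synonymous.
Codon 7: ACG Thr / ACA Thr — synonymous.
Codon 8: GTG Val / GTG Val — identical.
Codon 9: AAG Lys / AAA Lys — synonymous.
Codon 10: ACA Thr / ACC Thr — synonymous.
Nonsynonymous differences: 0 → same protein.

yes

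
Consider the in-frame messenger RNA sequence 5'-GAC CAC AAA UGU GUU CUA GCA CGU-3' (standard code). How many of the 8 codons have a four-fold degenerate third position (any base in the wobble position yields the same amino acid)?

Codon 1 GAC (Asp): third position 2-fold.
Codon 2 CAC (His): third position 2-fold.
Codon 3 AAA (Lys): third position 2-fold.
Codon 4 UGU (Cys): third position 2-fold.
Codon 5 GUU (Val): third position 4-fold.
Codon 6 CUA (Leu): third position 4-fold.
Codon 7 GCA (Ala): third position 4-fold.
Codon 8 CGU (Arg): third position 4-fold.
Four-fold degenerate third positions: 4.

4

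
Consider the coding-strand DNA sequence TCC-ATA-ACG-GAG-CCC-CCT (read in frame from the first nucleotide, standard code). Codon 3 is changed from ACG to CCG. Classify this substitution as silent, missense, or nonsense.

Position 7 falls in codon 3: ACG → Thr.
After the substitution the codon is CCG → Pro.
Thr ≠ Pro, so this is a missense mutation.

missense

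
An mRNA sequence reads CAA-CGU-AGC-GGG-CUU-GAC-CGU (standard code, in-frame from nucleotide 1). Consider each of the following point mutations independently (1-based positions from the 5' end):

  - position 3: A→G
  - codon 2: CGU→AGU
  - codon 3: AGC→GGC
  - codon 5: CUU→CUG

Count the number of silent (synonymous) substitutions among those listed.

2

Codon 1: CAA (Gln) → CAG (Gln) — synonymous.
Codon 2: CGU (Arg) → AGU (Ser) — missense.
Codon 3: AGC (Ser) → GGC (Gly) — missense.
Codon 5: CUU (Leu) → CUG (Leu) — synonymous.
Synonymous: 2 of 4.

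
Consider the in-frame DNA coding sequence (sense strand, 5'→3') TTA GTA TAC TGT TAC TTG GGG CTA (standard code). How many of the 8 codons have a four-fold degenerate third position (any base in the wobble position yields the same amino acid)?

Codon 1 TTA (Leu): third position 2-fold.
Codon 2 GTA (Val): third position 4-fold.
Codon 3 TAC (Tyr): third position 2-fold.
Codon 4 TGT (Cys): third position 2-fold.
Codon 5 TAC (Tyr): third position 2-fold.
Codon 6 TTG (Leu): third position 2-fold.
Codon 7 GGG (Gly): third position 4-fold.
Codon 8 CTA (Leu): third position 4-fold.
Four-fold degenerate third positions: 3.

3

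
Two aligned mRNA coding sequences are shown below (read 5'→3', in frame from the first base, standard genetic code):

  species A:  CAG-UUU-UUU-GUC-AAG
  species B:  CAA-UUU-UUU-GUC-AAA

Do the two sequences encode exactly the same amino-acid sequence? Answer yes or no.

yes

Codon 1: CAG Gln / CAA Gln — synonymous.
Codon 2: UUU Phe / UUU Phe — identical.
Codon 3: UUU Phe / UUU Phe — identical.
Codon 4: GUC Val / GUC Val — identical.
Codon 5: AAG Lys / AAA Lys — synonymous.
Nonsynonymous differences: 0 → same protein.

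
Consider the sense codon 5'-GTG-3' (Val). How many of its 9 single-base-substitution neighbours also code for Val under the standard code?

3

Position 1: none → 0 synonymous.
Position 2: none → 0 synonymous.
Position 3: GTT, GTC, GTA → 3 synonymous.
Total: 0 + 0 + 3 = 3.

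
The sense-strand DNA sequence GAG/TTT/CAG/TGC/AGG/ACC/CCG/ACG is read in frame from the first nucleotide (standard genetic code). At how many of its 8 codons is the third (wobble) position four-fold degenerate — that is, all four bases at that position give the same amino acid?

3

Codon 1 GAG (Glu): third position 2-fold.
Codon 2 TTT (Phe): third position 2-fold.
Codon 3 CAG (Gln): third position 2-fold.
Codon 4 TGC (Cys): third position 2-fold.
Codon 5 AGG (Arg): third position 2-fold.
Codon 6 ACC (Thr): third position 4-fold.
Codon 7 CCG (Pro): third position 4-fold.
Codon 8 ACG (Thr): third position 4-fold.
Four-fold degenerate third positions: 3.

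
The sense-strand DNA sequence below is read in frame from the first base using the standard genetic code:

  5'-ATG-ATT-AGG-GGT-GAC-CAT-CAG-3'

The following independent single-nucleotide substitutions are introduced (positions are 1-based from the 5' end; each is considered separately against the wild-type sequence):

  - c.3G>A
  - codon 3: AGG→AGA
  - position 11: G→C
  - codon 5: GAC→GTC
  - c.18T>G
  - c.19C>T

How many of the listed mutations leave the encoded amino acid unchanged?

1

Codon 1: ATG (Met) → ATA (Ile) — missense.
Codon 3: AGG (Arg) → AGA (Arg) — synonymous.
Codon 4: GGT (Gly) → GCT (Ala) — missense.
Codon 5: GAC (Asp) → GTC (Val) — missense.
Codon 6: CAT (His) → CAG (Gln) — missense.
Codon 7: CAG (Gln) → TAG (Stop) — nonsense.
Synonymous: 1 of 6.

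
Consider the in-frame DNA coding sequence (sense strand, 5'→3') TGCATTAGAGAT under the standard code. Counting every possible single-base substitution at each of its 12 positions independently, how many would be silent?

Codon 1 (TGC, Cys): 1 synonymous substitution.
Codon 2 (ATT, Ile): 2 synonymous substitutions.
Codon 3 (AGA, Arg): 2 synonymous substitutions.
Codon 4 (GAT, Asp): 1 synonymous substitution.
Total: 1 + 2 + 2 + 1 = 6.

6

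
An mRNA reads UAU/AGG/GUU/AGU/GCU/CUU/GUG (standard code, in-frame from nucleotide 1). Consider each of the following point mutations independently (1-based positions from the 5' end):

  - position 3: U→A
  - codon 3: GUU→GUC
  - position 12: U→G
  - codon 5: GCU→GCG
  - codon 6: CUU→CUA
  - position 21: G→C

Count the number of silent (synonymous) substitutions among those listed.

Codon 1: UAU (Tyr) → UAA (Stop) — nonsense.
Codon 3: GUU (Val) → GUC (Val) — synonymous.
Codon 4: AGU (Ser) → AGG (Arg) — missense.
Codon 5: GCU (Ala) → GCG (Ala) — synonymous.
Codon 6: CUU (Leu) → CUA (Leu) — synonymous.
Codon 7: GUG (Val) → GUC (Val) — synonymous.
Synonymous: 4 of 6.

4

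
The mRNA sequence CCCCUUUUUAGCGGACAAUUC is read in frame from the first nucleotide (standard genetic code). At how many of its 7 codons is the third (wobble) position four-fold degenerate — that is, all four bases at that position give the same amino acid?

3

Codon 1 CCC (Pro): third position 4-fold.
Codon 2 CUU (Leu): third position 4-fold.
Codon 3 UUU (Phe): third position 2-fold.
Codon 4 AGC (Ser): third position 2-fold.
Codon 5 GGA (Gly): third position 4-fold.
Codon 6 CAA (Gln): third position 2-fold.
Codon 7 UUC (Phe): third position 2-fold.
Four-fold degenerate third positions: 3.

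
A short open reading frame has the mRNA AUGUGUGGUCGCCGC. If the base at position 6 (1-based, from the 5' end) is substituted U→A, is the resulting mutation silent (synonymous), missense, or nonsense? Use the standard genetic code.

Position 6 falls in codon 2: UGU → Cys.
After the substitution the codon is UGA → Stop.
The new codon is a stop codon, so this is a nonsense mutation.

nonsense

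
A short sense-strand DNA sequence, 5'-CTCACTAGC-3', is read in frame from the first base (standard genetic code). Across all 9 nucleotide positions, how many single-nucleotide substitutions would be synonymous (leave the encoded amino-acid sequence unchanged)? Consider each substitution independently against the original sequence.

Codon 1 (CTC, Leu): 3 synonymous substitutions.
Codon 2 (ACT, Thr): 3 synonymous substitutions.
Codon 3 (AGC, Ser): 1 synonymous substitution.
Total: 3 + 3 + 1 = 7.

7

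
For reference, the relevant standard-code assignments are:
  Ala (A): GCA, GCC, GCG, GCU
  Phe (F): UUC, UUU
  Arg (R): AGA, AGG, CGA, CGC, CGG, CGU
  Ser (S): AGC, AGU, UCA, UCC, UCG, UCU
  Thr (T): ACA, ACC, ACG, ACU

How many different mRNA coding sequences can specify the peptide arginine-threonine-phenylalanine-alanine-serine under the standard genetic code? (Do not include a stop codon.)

Arg: 6 codons.
Thr: 4 codons.
Phe: 2 codons.
Ala: 4 codons.
Ser: 6 codons.
6 × 4 × 2 × 4 × 6 = 1152.

1152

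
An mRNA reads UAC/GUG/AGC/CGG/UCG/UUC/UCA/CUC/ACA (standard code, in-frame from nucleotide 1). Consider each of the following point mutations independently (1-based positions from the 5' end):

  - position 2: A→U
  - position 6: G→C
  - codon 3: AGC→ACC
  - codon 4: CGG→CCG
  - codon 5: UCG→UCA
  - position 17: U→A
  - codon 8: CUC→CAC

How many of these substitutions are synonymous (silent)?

Codon 1: UAC (Tyr) → UUC (Phe) — missense.
Codon 2: GUG (Val) → GUC (Val) — synonymous.
Codon 3: AGC (Ser) → ACC (Thr) — missense.
Codon 4: CGG (Arg) → CCG (Pro) — missense.
Codon 5: UCG (Ser) → UCA (Ser) — synonymous.
Codon 6: UUC (Phe) → UAC (Tyr) — missense.
Codon 8: CUC (Leu) → CAC (His) — missense.
Synonymous: 2 of 7.

2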